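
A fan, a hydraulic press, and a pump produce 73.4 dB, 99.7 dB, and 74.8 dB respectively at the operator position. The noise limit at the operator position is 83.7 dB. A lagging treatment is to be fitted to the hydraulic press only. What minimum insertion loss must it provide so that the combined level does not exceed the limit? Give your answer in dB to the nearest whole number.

The untreated sources together contribute 10^(73.4/10) + 10^(74.8/10) = 5.208e+07, i.e. 77.17 dB.
To meet 83.7 dB overall, the treated hydraulic press may contribute at most 10^(83.7/10) − 5.208e+07 = 1.823e+08, i.e. 82.61 dB.
Required insertion loss = 99.7 − 82.61 = 17.09 dB.

17 dB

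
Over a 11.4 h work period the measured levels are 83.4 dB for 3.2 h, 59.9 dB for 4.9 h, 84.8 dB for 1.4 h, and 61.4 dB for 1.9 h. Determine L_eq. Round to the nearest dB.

80 dB

L_eq = 10·log₁₀[(1/T)·Σ tᵢ·10^(Lᵢ/10)] with T = 11.4 h.
Σ tᵢ·10^(Lᵢ/10) = 3.2·10^(83.4/10) + 4.9·10^(59.9/10) + 1.4·10^(84.8/10) + 1.9·10^(61.4/10) = 1.130e+09.
L_eq = 10·log₁₀(1.130e+09/11.4) = 79.96 dB.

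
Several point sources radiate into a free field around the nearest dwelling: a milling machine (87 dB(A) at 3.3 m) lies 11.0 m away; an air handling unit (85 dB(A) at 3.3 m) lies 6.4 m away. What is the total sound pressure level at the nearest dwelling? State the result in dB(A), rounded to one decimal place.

Apply inverse-square spreading to bring every level to the receiver, then sum 10^(L/10).
milling machine: 87 − 20·log₁₀(11.0/3.3) = 87 − 10.46 = 76.54 dB(A).
air handling unit: 85 − 20·log₁₀(6.4/3.3) = 85 − 5.75 = 79.25 dB(A).
Σ 10^(L/10) = 1.292e+08 → L_total = 10·log₁₀(1.292e+08) = 81.11 dB(A).

81.1 dB(A)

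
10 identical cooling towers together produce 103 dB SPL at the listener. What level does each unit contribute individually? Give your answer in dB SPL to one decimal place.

93.0 dB SPL

10 equal contributions raise the level by 10·log₁₀ 10 = 10.000 dB, so each unit alone gives 103 − 10.000.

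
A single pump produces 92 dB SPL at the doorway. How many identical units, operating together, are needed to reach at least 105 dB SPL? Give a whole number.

20

The shortfall is 105 − 92 = 13.0 dB, and N units add 10·log₁₀ N, so need 10·log₁₀ N ≥ 13.0.
N ≥ 10^(13.0/10) = 19.953, so N = 20.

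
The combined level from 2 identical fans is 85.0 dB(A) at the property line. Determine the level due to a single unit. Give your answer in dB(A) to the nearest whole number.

82 dB(A)

For N identical incoherent sources L_total = L₁ + 10·log₁₀ N, so L₁ = 85.0 − 10·log₁₀(2) = 85.0 − 3.010.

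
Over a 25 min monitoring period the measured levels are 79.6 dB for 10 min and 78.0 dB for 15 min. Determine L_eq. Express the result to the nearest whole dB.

79 dB

Weight each interval's intensity by its duration and average over T = 25 min:
Σ tᵢ·10^(Lᵢ/10) = 10·10^(79.6/10) + 15·10^(78.0/10) = 1.858e+09.
L_eq = 10·log₁₀(1.858e+09/25) = 78.71 dB.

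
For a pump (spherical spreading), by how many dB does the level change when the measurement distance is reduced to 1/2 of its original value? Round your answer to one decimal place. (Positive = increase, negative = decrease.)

A point source loses 6 dB per doubling of distance; generally ΔL = −20·log₁₀(r₂/r₁).
ΔL = −20·log₁₀(0.5) = +6.02 dB.

+6.0 dB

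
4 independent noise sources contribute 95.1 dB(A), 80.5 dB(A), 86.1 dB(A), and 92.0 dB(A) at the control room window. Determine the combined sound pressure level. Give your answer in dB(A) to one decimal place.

Incoherent sources combine by intensity addition: L_total = 10·log₁₀(Σ 10^(L_i/10)).
Σ 10^(L/10) = 10^(95.1/10) + 10^(80.5/10) + 10^(86.1/10) + 10^(92.0/10) = 5.340e+09.
L_total = 10·log₁₀(5.340e+09) = 97.28 dB(A).

97.3 dB(A)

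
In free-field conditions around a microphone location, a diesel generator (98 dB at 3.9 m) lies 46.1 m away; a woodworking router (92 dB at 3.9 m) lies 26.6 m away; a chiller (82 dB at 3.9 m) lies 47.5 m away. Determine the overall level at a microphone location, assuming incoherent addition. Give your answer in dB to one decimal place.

79.0 dB

Propagate each source to the receiver with L = L_ref − 20·log₁₀(r/r_ref), then add intensities.
diesel generator: 98 − 20·log₁₀(46.1/3.9) = 98 − 21.45 = 76.55 dB.
woodworking router: 92 − 20·log₁₀(26.6/3.9) = 92 − 16.68 = 75.32 dB.
chiller: 82 − 20·log₁₀(47.5/3.9) = 82 − 21.71 = 60.29 dB.
Σ 10^(L/10) = 8.030e+07 → L_total = 10·log₁₀(8.030e+07) = 79.05 dB.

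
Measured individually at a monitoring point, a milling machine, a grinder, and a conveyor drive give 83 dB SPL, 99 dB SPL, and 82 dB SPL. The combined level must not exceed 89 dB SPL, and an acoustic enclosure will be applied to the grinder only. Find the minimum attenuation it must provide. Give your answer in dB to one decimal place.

The untreated sources together contribute 10^(83/10) + 10^(82/10) = 3.580e+08, i.e. 85.54 dB SPL.
The limit corresponds to 10^(89/10) = 7.943e+08; subtracting the fixed part leaves 4.363e+08 for the grinder, i.e. 86.40 dB SPL.
So the grinder must be reduced from 99 to 86.40 dB SPL: IL = 12.60 dB.

12.6 dB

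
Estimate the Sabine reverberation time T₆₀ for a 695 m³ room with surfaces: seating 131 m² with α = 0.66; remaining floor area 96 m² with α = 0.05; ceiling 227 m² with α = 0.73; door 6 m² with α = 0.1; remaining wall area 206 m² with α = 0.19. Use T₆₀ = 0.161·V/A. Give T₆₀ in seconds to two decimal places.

Total absorption A = 131·0.66 + 96·0.05 + 227·0.73 + 6·0.1 + 206·0.19 = 296.71 m² sabins.
T₆₀ = 0.161 × 695 / 296.71 = 0.377 s.

0.38 s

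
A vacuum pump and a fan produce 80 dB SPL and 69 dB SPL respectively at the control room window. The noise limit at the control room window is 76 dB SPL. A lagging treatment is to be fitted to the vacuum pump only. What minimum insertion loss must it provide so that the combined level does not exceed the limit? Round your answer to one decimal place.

Everything except the vacuum pump sums to 10^(69/10) = 7.943e+06 in linear terms, 69.00 dB SPL.
To meet 76 dB SPL overall, the treated vacuum pump may contribute at most 10^(76/10) − 7.943e+06 = 3.187e+07, i.e. 75.03 dB SPL.
So the vacuum pump must be reduced from 80 to 75.03 dB SPL: IL = 4.97 dB.

5.0 dB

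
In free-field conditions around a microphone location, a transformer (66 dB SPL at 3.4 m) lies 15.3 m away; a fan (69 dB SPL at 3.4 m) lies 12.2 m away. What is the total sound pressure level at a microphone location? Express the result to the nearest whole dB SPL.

59 dB SPL

Propagate each source to the receiver with L = L_ref − 20·log₁₀(r/r_ref), then add intensities.
transformer: 66 − 20·log₁₀(15.3/3.4) = 66 − 13.06 = 52.94 dB SPL.
fan: 69 − 20·log₁₀(12.2/3.4) = 69 − 11.10 = 57.90 dB SPL.
Σ 10^(L/10) = 8.135e+05 → L_total = 10·log₁₀(8.135e+05) = 59.10 dB SPL.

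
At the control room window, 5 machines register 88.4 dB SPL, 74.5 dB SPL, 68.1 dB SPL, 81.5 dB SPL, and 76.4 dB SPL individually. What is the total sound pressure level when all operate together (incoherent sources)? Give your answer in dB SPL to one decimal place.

For uncorrelated sources the intensities add, so convert each level to linear form, sum, and take 10·log₁₀ of the total.
Σ 10^(L/10) = 10^(88.4/10) + 10^(74.5/10) + 10^(68.1/10) + 10^(81.5/10) + 10^(76.4/10) = 9.114e+08.
L_total = 10·log₁₀(9.114e+08) = 89.60 dB SPL.

89.6 dB SPL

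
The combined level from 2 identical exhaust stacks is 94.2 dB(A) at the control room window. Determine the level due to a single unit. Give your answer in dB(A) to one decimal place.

91.2 dB(A)

2 equal contributions raise the level by 10·log₁₀ 2 = 3.010 dB, so each unit alone gives 94.2 − 3.010.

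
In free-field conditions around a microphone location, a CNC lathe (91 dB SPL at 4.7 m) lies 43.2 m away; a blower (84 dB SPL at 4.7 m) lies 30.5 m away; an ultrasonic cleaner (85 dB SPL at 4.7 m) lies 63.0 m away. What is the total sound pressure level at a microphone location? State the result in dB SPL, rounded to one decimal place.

73.5 dB SPL

First find each source's level at the receiver (point-source: −20·log₁₀(r/r_ref)), then combine on an intensity basis.
CNC lathe: 91 − 20·log₁₀(43.2/4.7) = 91 − 19.27 = 71.73 dB SPL.
blower: 84 − 20·log₁₀(30.5/4.7) = 84 − 16.24 = 67.76 dB SPL.
ultrasonic cleaner: 85 − 20·log₁₀(63.0/4.7) = 85 − 22.54 = 62.46 dB SPL.
Σ 10^(L/10) = 2.263e+07 → L_total = 10·log₁₀(2.263e+07) = 73.55 dB SPL.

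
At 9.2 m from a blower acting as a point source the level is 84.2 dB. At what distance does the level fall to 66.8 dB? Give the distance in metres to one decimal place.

Point-source spreading drops the level by 20·log₁₀(r₂/r₁); inverting, r₂/r₁ = 10^(ΔL/20).
r₂ = 9.2·10^((84.2−66.8)/20) = 9.2·10^(17.4/20) = 68.20 m.

68.2 m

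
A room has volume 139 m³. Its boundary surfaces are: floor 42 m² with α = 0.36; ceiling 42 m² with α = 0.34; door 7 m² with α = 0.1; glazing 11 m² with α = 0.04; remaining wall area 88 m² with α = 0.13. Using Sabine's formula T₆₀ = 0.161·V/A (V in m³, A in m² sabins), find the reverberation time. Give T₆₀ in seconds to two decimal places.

A = Σ Sᵢαᵢ = 42·0.36 + 42·0.34 + 7·0.1 + 11·0.04 + 88·0.13 = 41.98 m².
T₆₀ = 0.161 × 139 / 41.98 = 0.533 s.

0.53 s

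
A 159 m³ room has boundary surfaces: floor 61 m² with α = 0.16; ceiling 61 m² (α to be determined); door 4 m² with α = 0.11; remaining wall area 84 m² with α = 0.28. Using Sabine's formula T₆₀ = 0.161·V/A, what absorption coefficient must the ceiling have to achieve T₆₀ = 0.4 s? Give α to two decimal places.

0.50

From T₆₀ = 0.161·V/A, the target T₆₀ = 0.4 s needs A = 0.161·159/0.4 = 64.00 m².
Absorption from the other surfaces = 61·0.16 + 4·0.11 + 84·0.28 = 33.72 m², so the ceiling must supply 30.28 m² over 61 m².
α = 30.28/61 = 0.496.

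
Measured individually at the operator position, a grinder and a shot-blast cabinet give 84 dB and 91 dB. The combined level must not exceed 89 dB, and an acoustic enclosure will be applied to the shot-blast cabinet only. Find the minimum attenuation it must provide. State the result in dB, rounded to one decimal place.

3.7 dB

Everything except the shot-blast cabinet sums to 10^(84/10) = 2.512e+08 in linear terms, 84.00 dB.
To meet 89 dB overall, the treated shot-blast cabinet may contribute at most 10^(89/10) − 2.512e+08 = 5.431e+08, i.e. 87.35 dB.
Required insertion loss = 91 − 87.35 = 3.65 dB.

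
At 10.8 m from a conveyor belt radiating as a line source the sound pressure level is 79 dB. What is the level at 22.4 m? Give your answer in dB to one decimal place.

Cylindrical spreading from a line source gives a 10·log₁₀(r₂/r₁) drop.
L₂ = 79 − 10·log₁₀(22.4/10.8) = 79 − 3.168 = 75.83 dB.

75.8 dB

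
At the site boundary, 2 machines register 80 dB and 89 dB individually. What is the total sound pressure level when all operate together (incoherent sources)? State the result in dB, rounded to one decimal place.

Incoherent sources combine by intensity addition: L_total = 10·log₁₀(Σ 10^(L_i/10)).
Σ 10^(L/10) = 10^(80/10) + 10^(89/10) = 8.943e+08.
L_total = 10·log₁₀(8.943e+08) = 89.51 dB.

89.5 dB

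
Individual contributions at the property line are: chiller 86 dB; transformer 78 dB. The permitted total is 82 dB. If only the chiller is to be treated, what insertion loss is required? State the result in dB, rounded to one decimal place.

The untreated sources together contribute 10^(78/10) = 6.310e+07, i.e. 78.00 dB.
To meet 82 dB overall, the treated chiller may contribute at most 10^(82/10) − 6.310e+07 = 9.539e+07, i.e. 79.80 dB.
So the chiller must be reduced from 86 to 79.80 dB: IL = 6.20 dB.

6.2 dB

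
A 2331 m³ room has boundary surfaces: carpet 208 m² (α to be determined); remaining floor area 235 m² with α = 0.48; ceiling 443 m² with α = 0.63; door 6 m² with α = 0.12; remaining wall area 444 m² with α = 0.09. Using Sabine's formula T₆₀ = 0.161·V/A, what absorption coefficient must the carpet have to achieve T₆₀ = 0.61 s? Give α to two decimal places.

Required total absorption A = 0.161·2331/0.61 = 615.23 m².
Absorption from the other surfaces = 235·0.48 + 443·0.63 + 6·0.12 + 444·0.09 = 432.57 m², so the carpet must supply 182.66 m² over 208 m².
α = 182.66/208 = 0.878.

0.88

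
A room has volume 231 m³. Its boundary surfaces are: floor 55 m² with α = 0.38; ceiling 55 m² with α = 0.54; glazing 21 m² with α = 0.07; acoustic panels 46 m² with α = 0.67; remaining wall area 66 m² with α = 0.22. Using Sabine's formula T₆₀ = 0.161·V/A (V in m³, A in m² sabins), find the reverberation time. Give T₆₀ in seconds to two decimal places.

Summing Sᵢαᵢ: 55·0.38 + 55·0.54 + 21·0.07 + 46·0.67 + 66·0.22 = 97.41 m².
T₆₀ = 0.161 × 231 / 97.41 = 0.382 s.

0.38 s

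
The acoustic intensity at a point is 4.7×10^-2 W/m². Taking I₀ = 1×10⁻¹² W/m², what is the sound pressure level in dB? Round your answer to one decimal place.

Dividing by I₀ shifts the exponent by 12: I/I₀ = 4.7×10^10.
L = 10·(0.6721 + 10) = 106.72 dB.

106.7 dB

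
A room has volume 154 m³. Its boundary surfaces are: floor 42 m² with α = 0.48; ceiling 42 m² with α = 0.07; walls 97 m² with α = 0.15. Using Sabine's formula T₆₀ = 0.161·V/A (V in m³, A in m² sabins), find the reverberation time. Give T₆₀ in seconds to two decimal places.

A = Σ Sᵢαᵢ = 42·0.48 + 42·0.07 + 97·0.15 = 37.65 m².
T₆₀ = 0.161 × 154 / 37.65 = 0.659 s.

0.66 s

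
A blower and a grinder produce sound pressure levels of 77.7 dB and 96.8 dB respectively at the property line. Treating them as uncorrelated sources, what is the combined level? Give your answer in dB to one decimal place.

96.9 dB

For uncorrelated sources the intensities add, so convert each level to linear form, sum, and take 10·log₁₀ of the total.
Σ 10^(L/10) = 10^(77.7/10) + 10^(96.8/10) = 4.845e+09.
L_total = 10·log₁₀(4.845e+09) = 96.85 dB.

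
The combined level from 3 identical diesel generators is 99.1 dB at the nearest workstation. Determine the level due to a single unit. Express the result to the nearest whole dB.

94 dB

3 equal contributions raise the level by 10·log₁₀ 3 = 4.771 dB, so each unit alone gives 99.1 − 4.771.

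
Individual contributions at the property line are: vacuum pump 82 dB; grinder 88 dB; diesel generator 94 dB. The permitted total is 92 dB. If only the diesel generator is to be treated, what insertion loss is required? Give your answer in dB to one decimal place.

5.0 dB

Fixed contribution from the other sources: Σ 10^(L/10) = 10^(82/10) + 10^(88/10) = 7.894e+08 (88.97 dB).
The limit corresponds to 10^(92/10) = 1.585e+09; subtracting the fixed part leaves 7.954e+08 for the diesel generator, i.e. 89.01 dB.
So the diesel generator must be reduced from 94 to 89.01 dB: IL = 4.99 dB.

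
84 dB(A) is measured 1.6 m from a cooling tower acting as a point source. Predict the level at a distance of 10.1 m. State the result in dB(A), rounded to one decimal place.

68.0 dB(A)

Spherical spreading from a point source gives a 20·log₁₀(r₂/r₁) drop.
L₂ = 84 − 20·log₁₀(10.1/1.6) = 84 − 16.004 = 68.00 dB(A).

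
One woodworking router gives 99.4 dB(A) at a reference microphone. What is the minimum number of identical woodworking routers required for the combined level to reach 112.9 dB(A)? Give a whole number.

Need L₁ + 10·log₁₀ N ≥ 112.9, i.e. log₁₀ N ≥ 1.35.
N ≥ 10^(13.5/10) = 22.387, so N = 23.

23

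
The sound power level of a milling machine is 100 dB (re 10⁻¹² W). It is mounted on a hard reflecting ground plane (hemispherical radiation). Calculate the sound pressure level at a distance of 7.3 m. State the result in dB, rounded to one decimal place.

74.8 dB

L_p = L_w − 10·log₁₀(2π·r²) with r = 7.3 m.
2π·r² = 334.8 m², 10·log₁₀ of that is 25.248 dB.
L_p = 100 − 25.248 = 74.75 dB.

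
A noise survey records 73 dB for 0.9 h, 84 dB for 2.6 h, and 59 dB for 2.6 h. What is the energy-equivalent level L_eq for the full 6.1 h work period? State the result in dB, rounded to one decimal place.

L_eq = 10·log₁₀[(1/T)·Σ tᵢ·10^(Lᵢ/10)] with T = 6.1 h.
Σ tᵢ·10^(Lᵢ/10) = 0.9·10^(73/10) + 2.6·10^(84/10) + 2.6·10^(59/10) = 6.731e+08.
L_eq = 10·log₁₀(6.731e+08/6.1) = 80.43 dB.

80.4 dB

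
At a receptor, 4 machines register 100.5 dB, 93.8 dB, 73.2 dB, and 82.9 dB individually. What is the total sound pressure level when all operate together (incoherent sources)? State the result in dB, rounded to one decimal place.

For uncorrelated sources the intensities add, so convert each level to linear form, sum, and take 10·log₁₀ of the total.
Σ 10^(L/10) = 10^(100.5/10) + 10^(93.8/10) + 10^(73.2/10) + 10^(82.9/10) = 1.383e+10.
L_total = 10·log₁₀(1.383e+10) = 101.41 dB.

101.4 dB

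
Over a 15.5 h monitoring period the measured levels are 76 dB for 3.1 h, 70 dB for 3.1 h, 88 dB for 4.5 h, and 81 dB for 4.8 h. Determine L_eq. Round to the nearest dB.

84 dB

The energy average is taken in the linear domain: L_eq = 10·log₁₀[(Σ tᵢ·10^(Lᵢ/10))/T], T = 15.5 h.
Σ tᵢ·10^(Lᵢ/10) = 3.1·10^(76/10) + 3.1·10^(70/10) + 4.5·10^(88/10) + 4.8·10^(81/10) = 3.598e+09.
L_eq = 10·log₁₀(3.598e+09/15.5) = 83.66 dB.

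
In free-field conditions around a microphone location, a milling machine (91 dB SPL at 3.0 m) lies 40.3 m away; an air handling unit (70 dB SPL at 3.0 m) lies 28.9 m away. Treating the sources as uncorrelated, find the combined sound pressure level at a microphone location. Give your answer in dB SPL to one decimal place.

First find each source's level at the receiver (point-source: −20·log₁₀(r/r_ref)), then combine on an intensity basis.
milling machine: 91 − 20·log₁₀(40.3/3.0) = 91 − 22.56 = 68.44 dB SPL.
air handling unit: 70 − 20·log₁₀(28.9/3.0) = 70 − 19.68 = 50.32 dB SPL.
Σ 10^(L/10) = 7.084e+06 → L_total = 10·log₁₀(7.084e+06) = 68.50 dB SPL.

68.5 dB SPL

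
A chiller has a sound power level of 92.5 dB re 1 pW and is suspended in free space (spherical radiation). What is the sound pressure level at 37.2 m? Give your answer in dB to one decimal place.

L_p = L_w − 10·log₁₀(4π·r²) with r = 37.2 m.
4π·r² = 1.739e+04 m², 10·log₁₀ of that is 42.403 dB.
L_p = 92.5 − 42.403 = 50.10 dB.

50.1 dB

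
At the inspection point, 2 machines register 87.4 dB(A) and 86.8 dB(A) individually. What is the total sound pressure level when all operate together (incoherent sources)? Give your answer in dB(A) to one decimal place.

Incoherent sources combine by intensity addition: L_total = 10·log₁₀(Σ 10^(L_i/10)).
Σ 10^(L/10) = 10^(87.4/10) + 10^(86.8/10) = 1.028e+09.
L_total = 10·log₁₀(1.028e+09) = 90.12 dB(A).

90.1 dB(A)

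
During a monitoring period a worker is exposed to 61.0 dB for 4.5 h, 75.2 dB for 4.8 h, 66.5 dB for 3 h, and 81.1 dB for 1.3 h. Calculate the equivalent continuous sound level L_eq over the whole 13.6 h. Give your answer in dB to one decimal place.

L_eq = 10·log₁₀[(1/T)·Σ tᵢ·10^(Lᵢ/10)] with T = 13.6 h.
Σ tᵢ·10^(Lᵢ/10) = 4.5·10^(61.0/10) + 4.8·10^(75.2/10) + 3·10^(66.5/10) + 1.3·10^(81.1/10) = 3.455e+08.
L_eq = 10·log₁₀(3.455e+08/13.6) = 74.05 dB.

74.0 dB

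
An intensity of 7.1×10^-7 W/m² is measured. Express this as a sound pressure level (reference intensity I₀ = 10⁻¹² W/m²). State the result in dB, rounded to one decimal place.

58.5 dB

I/I₀ = 7.1×10^-7/10⁻¹² = 7.1×10^5, and L = 10·log₁₀(I/I₀).
L = 10·(0.8513 + 5) = 58.51 dB.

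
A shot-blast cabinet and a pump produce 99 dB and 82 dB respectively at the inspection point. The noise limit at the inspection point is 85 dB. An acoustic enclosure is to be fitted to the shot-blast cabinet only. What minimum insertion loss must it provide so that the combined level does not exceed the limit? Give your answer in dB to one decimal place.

17.0 dB

Everything except the shot-blast cabinet sums to 10^(82/10) = 1.585e+08 in linear terms, 82.00 dB.
To meet 85 dB overall, the treated shot-blast cabinet may contribute at most 10^(85/10) − 1.585e+08 = 1.577e+08, i.e. 81.98 dB.
Required insertion loss = 99 − 81.98 = 17.02 dB.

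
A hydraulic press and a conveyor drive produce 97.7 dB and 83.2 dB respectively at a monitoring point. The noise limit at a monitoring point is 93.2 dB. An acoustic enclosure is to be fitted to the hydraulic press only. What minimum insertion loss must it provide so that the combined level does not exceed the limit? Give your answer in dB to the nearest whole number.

5 dB

The untreated sources together contribute 10^(83.2/10) = 2.089e+08, i.e. 83.20 dB.
To meet 93.2 dB overall, the treated hydraulic press may contribute at most 10^(93.2/10) − 2.089e+08 = 1.880e+09, i.e. 92.74 dB.
So the hydraulic press must be reduced from 97.7 to 92.74 dB: IL = 4.96 dB.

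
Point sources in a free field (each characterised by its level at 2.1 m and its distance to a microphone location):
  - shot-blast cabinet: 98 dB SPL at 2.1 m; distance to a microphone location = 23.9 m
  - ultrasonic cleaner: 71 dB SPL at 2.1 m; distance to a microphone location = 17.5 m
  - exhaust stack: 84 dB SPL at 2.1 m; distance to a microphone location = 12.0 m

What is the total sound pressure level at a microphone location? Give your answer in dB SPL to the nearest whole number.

78 dB SPL

First find each source's level at the receiver (point-source: −20·log₁₀(r/r_ref)), then combine on an intensity basis.
shot-blast cabinet: 98 − 20·log₁₀(23.9/2.1) = 98 − 21.12 = 76.88 dB SPL.
ultrasonic cleaner: 71 − 20·log₁₀(17.5/2.1) = 71 − 18.42 = 52.58 dB SPL.
exhaust stack: 84 − 20·log₁₀(12.0/2.1) = 84 − 15.14 = 68.86 dB SPL.
Σ 10^(L/10) = 5.659e+07 → L_total = 10·log₁₀(5.659e+07) = 77.53 dB SPL.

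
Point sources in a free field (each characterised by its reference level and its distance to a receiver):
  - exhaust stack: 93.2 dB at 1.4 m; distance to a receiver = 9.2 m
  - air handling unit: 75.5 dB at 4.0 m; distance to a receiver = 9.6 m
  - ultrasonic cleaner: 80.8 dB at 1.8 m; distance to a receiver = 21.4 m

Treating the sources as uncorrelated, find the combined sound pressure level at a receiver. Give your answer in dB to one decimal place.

First find each source's level at the receiver (point-source: −20·log₁₀(r/r_ref)), then combine on an intensity basis.
exhaust stack: 93.2 − 20·log₁₀(9.2/1.4) = 93.2 − 16.35 = 76.85 dB.
air handling unit: 75.5 − 20·log₁₀(9.6/4.0) = 75.5 − 7.60 = 67.90 dB.
ultrasonic cleaner: 80.8 − 20·log₁₀(21.4/1.8) = 80.8 − 21.50 = 59.30 dB.
Σ 10^(L/10) = 5.539e+07 → L_total = 10·log₁₀(5.539e+07) = 77.43 dB.

77.4 dB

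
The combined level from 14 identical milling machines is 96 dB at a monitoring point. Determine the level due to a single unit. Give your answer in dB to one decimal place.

Dividing the total intensity by 14 lowers the level by 10·log₁₀ 14 = 11.461 dB: L₁ = 96 − 11.461.

84.5 dB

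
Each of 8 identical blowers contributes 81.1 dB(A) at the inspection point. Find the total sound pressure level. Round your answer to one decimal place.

90.1 dB(A)

N identical incoherent sources raise the level by 10·log₁₀ N.
L_total = 81.1 + 10·log₁₀(8) = 81.1 + 9.031 = 90.13 dB(A).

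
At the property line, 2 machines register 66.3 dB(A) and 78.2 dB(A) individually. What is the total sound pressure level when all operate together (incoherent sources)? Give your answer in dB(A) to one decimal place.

78.5 dB(A)

Incoherent sources combine by intensity addition: L_total = 10·log₁₀(Σ 10^(L_i/10)).
Σ 10^(L/10) = 10^(66.3/10) + 10^(78.2/10) = 7.034e+07.
L_total = 10·log₁₀(7.034e+07) = 78.47 dB(A).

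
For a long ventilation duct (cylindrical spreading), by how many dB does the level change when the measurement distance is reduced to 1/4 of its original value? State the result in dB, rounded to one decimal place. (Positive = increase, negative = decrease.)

A line source loses 3 dB per doubling of distance; generally ΔL = −10·log₁₀(r₂/r₁).
ΔL = −10·log₁₀(0.25) = +6.02 dB.

+6.0 dB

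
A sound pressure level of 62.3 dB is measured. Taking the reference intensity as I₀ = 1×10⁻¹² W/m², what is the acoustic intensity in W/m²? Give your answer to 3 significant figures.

L = 10·log₁₀(I/I₀) ⇒ I = I₀·10^(L/10) = 10⁻¹² × 10^6.23.

1.70e-06 W/m²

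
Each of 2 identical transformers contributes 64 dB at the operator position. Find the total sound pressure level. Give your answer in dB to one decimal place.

L_total = L₁ + 10·log₁₀ N for N identical incoherent sources.
L_total = 64 + 10·log₁₀(2) = 64 + 3.010 = 67.01 dB.

67.0 dB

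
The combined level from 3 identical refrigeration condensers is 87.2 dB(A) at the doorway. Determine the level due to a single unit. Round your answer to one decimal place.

For N identical incoherent sources L_total = L₁ + 10·log₁₀ N, so L₁ = 87.2 − 10·log₁₀(3) = 87.2 − 4.771.

82.4 dB(A)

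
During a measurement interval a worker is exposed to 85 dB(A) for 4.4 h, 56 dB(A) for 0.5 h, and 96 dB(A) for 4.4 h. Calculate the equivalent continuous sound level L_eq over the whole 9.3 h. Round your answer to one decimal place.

L_eq = 10·log₁₀[(1/T)·Σ tᵢ·10^(Lᵢ/10)] with T = 9.3 h.
Σ tᵢ·10^(Lᵢ/10) = 4.4·10^(85/10) + 0.5·10^(56/10) + 4.4·10^(96/10) = 1.891e+10.
L_eq = 10·log₁₀(1.891e+10/9.3) = 93.08 dB(A).

93.1 dB(A)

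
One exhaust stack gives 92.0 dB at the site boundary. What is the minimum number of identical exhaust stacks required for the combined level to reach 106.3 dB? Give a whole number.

27

N identical sources give L₁ + 10·log₁₀ N, so require 10·log₁₀ N ≥ 106.3 − 92.0 = 14.3 dB.
N ≥ 10^(14.3/10) = 26.915, so N = 27.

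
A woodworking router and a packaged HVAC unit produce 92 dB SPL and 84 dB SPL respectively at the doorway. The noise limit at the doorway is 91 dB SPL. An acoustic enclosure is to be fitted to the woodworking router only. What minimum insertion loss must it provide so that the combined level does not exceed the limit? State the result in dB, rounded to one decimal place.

2.0 dB

Everything except the woodworking router sums to 10^(84/10) = 2.512e+08 in linear terms, 84.00 dB SPL.
The limit corresponds to 10^(91/10) = 1.259e+09; subtracting the fixed part leaves 1.008e+09 for the woodworking router, i.e. 90.03 dB SPL.
So the woodworking router must be reduced from 92 to 90.03 dB SPL: IL = 1.97 dB.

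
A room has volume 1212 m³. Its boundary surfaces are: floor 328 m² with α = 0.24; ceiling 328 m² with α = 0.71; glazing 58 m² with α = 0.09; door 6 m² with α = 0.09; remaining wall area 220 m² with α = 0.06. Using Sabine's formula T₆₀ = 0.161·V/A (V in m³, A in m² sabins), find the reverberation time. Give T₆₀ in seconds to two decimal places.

Total absorption A = 328·0.24 + 328·0.71 + 58·0.09 + 6·0.09 + 220·0.06 = 330.56 m² sabins.
T₆₀ = 0.161·V/A = 0.161·1212/330.56 = 0.590 s.

0.59 s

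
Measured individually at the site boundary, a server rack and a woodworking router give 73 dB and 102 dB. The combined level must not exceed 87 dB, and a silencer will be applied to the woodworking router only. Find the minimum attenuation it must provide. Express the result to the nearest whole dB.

15 dB

The untreated sources together contribute 10^(73/10) = 1.995e+07, i.e. 73.00 dB.
The limit corresponds to 10^(87/10) = 5.012e+08; subtracting the fixed part leaves 4.812e+08 for the woodworking router, i.e. 86.82 dB.
So the woodworking router must be reduced from 102 to 86.82 dB: IL = 15.18 dB.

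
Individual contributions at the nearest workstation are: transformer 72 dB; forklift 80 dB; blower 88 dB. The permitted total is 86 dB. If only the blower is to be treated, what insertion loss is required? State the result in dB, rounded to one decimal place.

3.5 dB

Everything except the blower sums to 10^(72/10) + 10^(80/10) = 1.158e+08 in linear terms, 80.64 dB.
The limit corresponds to 10^(86/10) = 3.981e+08; subtracting the fixed part leaves 2.823e+08 for the blower, i.e. 84.51 dB.
So the blower must be reduced from 88 to 84.51 dB: IL = 3.49 dB.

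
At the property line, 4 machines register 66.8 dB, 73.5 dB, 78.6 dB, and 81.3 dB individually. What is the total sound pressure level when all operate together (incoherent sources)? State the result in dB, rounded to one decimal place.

83.7 dB

For uncorrelated sources the intensities add, so convert each level to linear form, sum, and take 10·log₁₀ of the total.
Σ 10^(L/10) = 10^(66.8/10) + 10^(73.5/10) + 10^(78.6/10) + 10^(81.3/10) = 2.345e+08.
L_total = 10·log₁₀(2.345e+08) = 83.70 dB.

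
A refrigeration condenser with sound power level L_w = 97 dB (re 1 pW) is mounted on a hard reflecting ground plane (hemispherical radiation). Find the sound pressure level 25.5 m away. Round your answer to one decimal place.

Free-field hemispherical radiation: L_p = L_w − 10·log₁₀(2π·r²), r = 25.5 m.
2π·r² = 4086 m², 10·log₁₀ of that is 36.113 dB.
L_p = 97 − 36.113 = 60.89 dB.

60.9 dB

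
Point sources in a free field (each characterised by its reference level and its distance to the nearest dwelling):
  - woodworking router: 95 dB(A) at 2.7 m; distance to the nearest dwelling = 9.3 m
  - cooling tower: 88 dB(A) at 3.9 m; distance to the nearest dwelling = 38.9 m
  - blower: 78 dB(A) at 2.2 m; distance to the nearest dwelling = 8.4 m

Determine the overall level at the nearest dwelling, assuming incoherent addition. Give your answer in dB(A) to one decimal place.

84.4 dB(A)

Apply inverse-square spreading to bring every level to the receiver, then sum 10^(L/10).
woodworking router: 95 − 20·log₁₀(9.3/2.7) = 95 − 10.74 = 84.26 dB(A).
cooling tower: 88 − 20·log₁₀(38.9/3.9) = 88 − 19.98 = 68.02 dB(A).
blower: 78 − 20·log₁₀(8.4/2.2) = 78 − 11.64 = 66.36 dB(A).
Σ 10^(L/10) = 2.772e+08 → L_total = 10·log₁₀(2.772e+08) = 84.43 dB(A).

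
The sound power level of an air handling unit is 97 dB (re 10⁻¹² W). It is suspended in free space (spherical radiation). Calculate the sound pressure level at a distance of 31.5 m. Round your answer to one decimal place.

56.0 dB

L_p = L_w − 10·log₁₀(4π·r²) with r = 31.5 m.
4π·r² = 1.247e+04 m², 10·log₁₀ of that is 40.958 dB.
L_p = 97 − 40.958 = 56.04 dB.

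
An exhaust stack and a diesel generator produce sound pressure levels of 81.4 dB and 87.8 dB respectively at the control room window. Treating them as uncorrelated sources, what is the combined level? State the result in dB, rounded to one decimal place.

For uncorrelated sources the intensities add, so convert each level to linear form, sum, and take 10·log₁₀ of the total.
Σ 10^(L/10) = 10^(81.4/10) + 10^(87.8/10) = 7.406e+08.
L_total = 10·log₁₀(7.406e+08) = 88.70 dB.

88.7 dB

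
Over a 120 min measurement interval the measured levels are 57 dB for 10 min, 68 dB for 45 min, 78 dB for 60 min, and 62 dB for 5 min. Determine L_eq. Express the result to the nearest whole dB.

The energy average is taken in the linear domain: L_eq = 10·log₁₀[(Σ tᵢ·10^(Lᵢ/10))/T], T = 120 min.
Σ tᵢ·10^(Lᵢ/10) = 10·10^(57/10) + 45·10^(68/10) + 60·10^(78/10) + 5·10^(62/10) = 4.083e+09.
L_eq = 10·log₁₀(4.083e+09/120) = 75.32 dB.

75 dB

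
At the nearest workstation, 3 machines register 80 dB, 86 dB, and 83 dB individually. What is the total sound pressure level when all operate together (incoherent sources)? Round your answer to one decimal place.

For uncorrelated sources the intensities add, so convert each level to linear form, sum, and take 10·log₁₀ of the total.
Σ 10^(L/10) = 10^(80/10) + 10^(86/10) + 10^(83/10) = 6.976e+08.
L_total = 10·log₁₀(6.976e+08) = 88.44 dB.

88.4 dB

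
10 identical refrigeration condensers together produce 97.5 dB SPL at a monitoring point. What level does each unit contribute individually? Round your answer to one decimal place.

87.5 dB SPL

For N identical incoherent sources L_total = L₁ + 10·log₁₀ N, so L₁ = 97.5 − 10·log₁₀(10) = 97.5 − 10.000.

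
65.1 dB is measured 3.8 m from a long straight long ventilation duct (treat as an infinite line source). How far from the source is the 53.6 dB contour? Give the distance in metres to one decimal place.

53.7 m

Line-source spreading drops the level by 10·log₁₀(r₂/r₁); inverting, r₂/r₁ = 10^(ΔL/10).
r₂ = 3.8·10^((65.1−53.6)/10) = 3.8·10^(11.5/10) = 53.68 m.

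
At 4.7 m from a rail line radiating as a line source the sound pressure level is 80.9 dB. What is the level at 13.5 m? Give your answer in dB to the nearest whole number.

Line-source attenuation: ΔL = 10·log₁₀(r₂/r₁) = 10·log₁₀(13.5/4.7) = 4.582 dB.
L₂ = 80.9 − 10·log₁₀(13.5/4.7) = 80.9 − 4.582 = 76.32 dB.

76 dB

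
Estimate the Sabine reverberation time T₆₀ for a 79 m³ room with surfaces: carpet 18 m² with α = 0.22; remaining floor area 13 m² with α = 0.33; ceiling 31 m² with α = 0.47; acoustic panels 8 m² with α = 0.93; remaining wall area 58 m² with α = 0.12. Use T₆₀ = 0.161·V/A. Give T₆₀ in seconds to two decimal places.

Total absorption A = 18·0.22 + 13·0.33 + 31·0.47 + 8·0.93 + 58·0.12 = 37.22 m² sabins.
T₆₀ = 0.161·V/A = 0.161·79/37.22 = 0.342 s.

0.34 s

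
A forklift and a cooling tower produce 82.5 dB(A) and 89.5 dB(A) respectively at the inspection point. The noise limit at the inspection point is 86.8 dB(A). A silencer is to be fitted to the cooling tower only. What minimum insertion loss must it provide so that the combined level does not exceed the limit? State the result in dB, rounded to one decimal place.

Everything except the cooling tower sums to 10^(82.5/10) = 1.778e+08 in linear terms, 82.50 dB(A).
The limit corresponds to 10^(86.8/10) = 4.786e+08; subtracting the fixed part leaves 3.008e+08 for the cooling tower, i.e. 84.78 dB(A).
So the cooling tower must be reduced from 89.5 to 84.78 dB(A): IL = 4.72 dB.

4.7 dB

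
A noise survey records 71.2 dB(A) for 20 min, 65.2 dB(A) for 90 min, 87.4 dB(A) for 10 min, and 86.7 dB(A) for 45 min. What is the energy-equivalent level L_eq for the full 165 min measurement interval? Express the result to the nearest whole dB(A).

The energy average is taken in the linear domain: L_eq = 10·log₁₀[(Σ tᵢ·10^(Lᵢ/10))/T], T = 165 min.
Σ tᵢ·10^(Lᵢ/10) = 20·10^(71.2/10) + 90·10^(65.2/10) + 10·10^(87.4/10) + 45·10^(86.7/10) = 2.711e+10.
L_eq = 10·log₁₀(2.711e+10/165) = 82.16 dB(A).

82 dB(A)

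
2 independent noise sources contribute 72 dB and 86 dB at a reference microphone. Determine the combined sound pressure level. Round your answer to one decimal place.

Incoherent sources combine by intensity addition: L_total = 10·log₁₀(Σ 10^(L_i/10)).
Σ 10^(L/10) = 10^(72/10) + 10^(86/10) = 4.140e+08.
L_total = 10·log₁₀(4.140e+08) = 86.17 dB.

86.2 dB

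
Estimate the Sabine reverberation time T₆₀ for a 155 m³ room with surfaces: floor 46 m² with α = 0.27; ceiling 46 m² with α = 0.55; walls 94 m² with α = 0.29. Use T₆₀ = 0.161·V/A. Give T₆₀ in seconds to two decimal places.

0.38 s

Summing Sᵢαᵢ: 46·0.27 + 46·0.55 + 94·0.29 = 64.98 m².
T₆₀ = 0.161 × 155 / 64.98 = 0.384 s.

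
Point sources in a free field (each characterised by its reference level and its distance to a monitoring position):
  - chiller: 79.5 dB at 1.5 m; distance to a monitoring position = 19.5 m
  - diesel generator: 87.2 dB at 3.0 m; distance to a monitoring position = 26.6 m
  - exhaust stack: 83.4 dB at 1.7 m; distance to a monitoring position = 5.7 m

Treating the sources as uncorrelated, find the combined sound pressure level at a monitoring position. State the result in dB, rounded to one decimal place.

74.3 dB

Propagate each source to the receiver with L = L_ref − 20·log₁₀(r/r_ref), then add intensities.
chiller: 79.5 − 20·log₁₀(19.5/1.5) = 79.5 − 22.28 = 57.22 dB.
diesel generator: 87.2 − 20·log₁₀(26.6/3.0) = 87.2 − 18.96 = 68.24 dB.
exhaust stack: 83.4 − 20·log₁₀(5.7/1.7) = 83.4 − 10.51 = 72.89 dB.
Σ 10^(L/10) = 2.666e+07 → L_total = 10·log₁₀(2.666e+07) = 74.26 dB.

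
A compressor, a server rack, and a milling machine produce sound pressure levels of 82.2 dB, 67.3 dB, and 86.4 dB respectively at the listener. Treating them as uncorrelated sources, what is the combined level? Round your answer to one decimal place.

87.8 dB

For uncorrelated sources the intensities add, so convert each level to linear form, sum, and take 10·log₁₀ of the total.
Σ 10^(L/10) = 10^(82.2/10) + 10^(67.3/10) + 10^(86.4/10) = 6.078e+08.
L_total = 10·log₁₀(6.078e+08) = 87.84 dB.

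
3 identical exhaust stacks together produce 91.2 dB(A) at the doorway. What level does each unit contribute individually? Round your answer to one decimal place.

Dividing the total intensity by 3 lowers the level by 10·log₁₀ 3 = 4.771 dB: L₁ = 91.2 − 4.771.

86.4 dB(A)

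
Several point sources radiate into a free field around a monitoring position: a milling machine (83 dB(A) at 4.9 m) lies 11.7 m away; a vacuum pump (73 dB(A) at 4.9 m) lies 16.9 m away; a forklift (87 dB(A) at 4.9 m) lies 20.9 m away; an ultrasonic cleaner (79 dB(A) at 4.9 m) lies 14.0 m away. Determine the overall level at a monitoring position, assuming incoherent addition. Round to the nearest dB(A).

79 dB(A)

Propagate each source to the receiver with L = L_ref − 20·log₁₀(r/r_ref), then add intensities.
milling machine: 83 − 20·log₁₀(11.7/4.9) = 83 − 7.56 = 75.44 dB(A).
vacuum pump: 73 − 20·log₁₀(16.9/4.9) = 73 − 10.75 = 62.25 dB(A).
forklift: 87 − 20·log₁₀(20.9/4.9) = 87 − 12.60 = 74.40 dB(A).
ultrasonic cleaner: 79 − 20·log₁₀(14.0/4.9) = 79 − 9.12 = 69.88 dB(A).
Σ 10^(L/10) = 7.395e+07 → L_total = 10·log₁₀(7.395e+07) = 78.69 dB(A).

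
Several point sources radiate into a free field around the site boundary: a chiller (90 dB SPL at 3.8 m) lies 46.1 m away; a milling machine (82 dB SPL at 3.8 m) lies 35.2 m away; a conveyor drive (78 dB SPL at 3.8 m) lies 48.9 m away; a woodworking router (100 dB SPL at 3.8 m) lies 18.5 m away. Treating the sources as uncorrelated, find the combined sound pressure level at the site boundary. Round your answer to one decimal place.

86.3 dB SPL

First find each source's level at the receiver (point-source: −20·log₁₀(r/r_ref)), then combine on an intensity basis.
chiller: 90 − 20·log₁₀(46.1/3.8) = 90 − 21.68 = 68.32 dB SPL.
milling machine: 82 − 20·log₁₀(35.2/3.8) = 82 − 19.34 = 62.66 dB SPL.
conveyor drive: 78 − 20·log₁₀(48.9/3.8) = 78 − 22.19 = 55.81 dB SPL.
woodworking router: 100 − 20·log₁₀(18.5/3.8) = 100 − 13.75 = 86.25 dB SPL.
Σ 10^(L/10) = 4.309e+08 → L_total = 10·log₁₀(4.309e+08) = 86.34 dB SPL.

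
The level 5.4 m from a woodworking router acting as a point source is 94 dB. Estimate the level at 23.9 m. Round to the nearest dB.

Spherical spreading from a point source gives a 20·log₁₀(r₂/r₁) drop.
L₂ = 94 − 20·log₁₀(23.9/5.4) = 94 − 12.920 = 81.08 dB.

81 dB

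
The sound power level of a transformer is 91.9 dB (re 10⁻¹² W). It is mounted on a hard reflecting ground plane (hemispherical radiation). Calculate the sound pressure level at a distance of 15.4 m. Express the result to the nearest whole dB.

60 dB

Free-field hemispherical radiation: L_p = L_w − 10·log₁₀(2π·r²), r = 15.4 m.
2π·r² = 1490 m², 10·log₁₀ of that is 31.732 dB.
L_p = 91.9 − 31.732 = 60.17 dB.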